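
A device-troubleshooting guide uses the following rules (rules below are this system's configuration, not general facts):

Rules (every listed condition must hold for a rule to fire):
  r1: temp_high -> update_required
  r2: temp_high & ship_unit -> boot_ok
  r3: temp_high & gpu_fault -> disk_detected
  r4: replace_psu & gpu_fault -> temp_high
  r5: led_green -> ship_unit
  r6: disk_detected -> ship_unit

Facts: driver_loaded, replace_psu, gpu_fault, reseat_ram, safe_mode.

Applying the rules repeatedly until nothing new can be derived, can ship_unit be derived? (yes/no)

Round 1: r4 [replace_psu & gpu_fault -> temp_high]. New: temp_high.
Round 2: r1 [temp_high -> update_required]; r3 [temp_high & gpu_fault -> disk_detected]. New: update_required, disk_detected.
Round 3: r6 [disk_detected -> ship_unit]. New: ship_unit.
Round 4: r2 [temp_high & ship_unit -> boot_ok]. New: boot_ok.
ship_unit appears in round 3, so it is derivable.

yes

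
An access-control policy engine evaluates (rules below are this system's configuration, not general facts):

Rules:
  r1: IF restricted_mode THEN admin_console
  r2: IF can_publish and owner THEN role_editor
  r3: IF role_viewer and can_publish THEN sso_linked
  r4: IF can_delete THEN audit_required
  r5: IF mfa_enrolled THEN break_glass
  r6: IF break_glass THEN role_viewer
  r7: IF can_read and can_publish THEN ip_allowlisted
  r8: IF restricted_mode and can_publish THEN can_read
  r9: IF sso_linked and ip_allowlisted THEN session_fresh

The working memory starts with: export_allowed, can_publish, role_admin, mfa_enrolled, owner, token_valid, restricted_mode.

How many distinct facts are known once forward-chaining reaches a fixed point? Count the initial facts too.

15

Round 1 — r1, r2, r5, r8, derive admin_console, role_editor, break_glass, can_read.
Round 2 — r6, r7, derive role_viewer, ip_allowlisted.
Round 3 — r3, derive sso_linked.
Round 4 — r9, derive session_fresh.
Closure: {admin_console, break_glass, can_publish, can_read, export_allowed, ip_allowlisted, mfa_enrolled, owner, restricted_mode, role_admin, role_editor, role_viewer, session_fresh, sso_linked, token_valid} — 15 facts.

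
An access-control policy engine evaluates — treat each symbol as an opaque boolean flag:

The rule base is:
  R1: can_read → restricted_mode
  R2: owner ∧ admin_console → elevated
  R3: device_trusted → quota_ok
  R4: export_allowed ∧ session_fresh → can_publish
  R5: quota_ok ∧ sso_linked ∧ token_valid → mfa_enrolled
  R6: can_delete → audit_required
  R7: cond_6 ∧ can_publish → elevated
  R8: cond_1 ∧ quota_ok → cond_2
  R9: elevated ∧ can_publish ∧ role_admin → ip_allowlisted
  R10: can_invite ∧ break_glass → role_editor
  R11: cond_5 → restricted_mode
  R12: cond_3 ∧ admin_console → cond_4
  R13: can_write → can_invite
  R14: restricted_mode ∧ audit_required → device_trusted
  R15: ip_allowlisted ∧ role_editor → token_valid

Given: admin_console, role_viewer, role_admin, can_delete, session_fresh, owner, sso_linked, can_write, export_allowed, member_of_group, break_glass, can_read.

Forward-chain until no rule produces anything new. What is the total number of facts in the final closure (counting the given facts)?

Round 1: R1 [can_read → restricted_mode]; R2 [owner ∧ admin_console → elevated]; R4 [export_allowed ∧ session_fresh → can_publish]; R6 [can_delete → audit_required]; R13 [can_write → can_invite]. New: restricted_mode, elevated, can_publish, audit_required, can_invite.
Round 2: R9 [elevated ∧ can_publish ∧ role_admin → ip_allowlisted]; R10 [can_invite ∧ break_glass → role_editor]; R14 [restricted_mode ∧ audit_required → device_trusted]. New: ip_allowlisted, role_editor, device_trusted.
Round 3: R3 [device_trusted → quota_ok]; R15 [ip_allowlisted ∧ role_editor → token_valid]. New: quota_ok, token_valid.
Round 4: R5 [quota_ok ∧ sso_linked ∧ token_valid → mfa_enrolled]. New: mfa_enrolled.
Closure: {admin_console, audit_required, break_glass, can_delete, can_invite, can_publish, can_read, can_write, device_trusted, elevated, export_allowed, ip_allowlisted, member_of_group, mfa_enrolled, owner, quota_ok, restricted_mode, role_admin, role_editor, role_viewer, session_fresh, sso_linked, token_valid} — 23 facts.

23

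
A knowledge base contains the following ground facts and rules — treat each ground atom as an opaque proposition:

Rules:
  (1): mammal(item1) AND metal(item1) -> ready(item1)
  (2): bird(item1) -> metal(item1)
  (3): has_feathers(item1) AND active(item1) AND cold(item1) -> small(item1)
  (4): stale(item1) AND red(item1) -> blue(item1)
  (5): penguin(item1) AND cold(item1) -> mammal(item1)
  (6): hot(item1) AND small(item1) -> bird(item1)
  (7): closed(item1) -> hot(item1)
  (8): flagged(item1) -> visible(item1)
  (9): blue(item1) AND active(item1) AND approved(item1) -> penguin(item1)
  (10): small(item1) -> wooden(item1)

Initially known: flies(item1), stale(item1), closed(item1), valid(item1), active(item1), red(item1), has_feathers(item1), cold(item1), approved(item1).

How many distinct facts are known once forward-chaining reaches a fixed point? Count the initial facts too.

18

Round 1: (3) [has_feathers(item1) AND active(item1) AND cold(item1) -> small(item1)]; (4) [stale(item1) AND red(item1) -> blue(item1)]; (7) [closed(item1) -> hot(item1)]. Adds small(item1), blue(item1), hot(item1).
Round 2: (6) [hot(item1) AND small(item1) -> bird(item1)]; (9) [blue(item1) AND active(item1) AND approved(item1) -> penguin(item1)]; (10) [small(item1) -> wooden(item1)]. Adds bird(item1), penguin(item1), wooden(item1).
Round 3: (2) [bird(item1) -> metal(item1)]; (5) [penguin(item1) AND cold(item1) -> mammal(item1)]. Adds metal(item1), mammal(item1).
Round 4: (1) [mammal(item1) AND metal(item1) -> ready(item1)]. Adds ready(item1).
Closure: {active(item1), approved(item1), bird(item1), blue(item1), closed(item1), cold(item1), flies(item1), has_feathers(item1), hot(item1), mammal(item1), metal(item1), penguin(item1), ready(item1), red(item1), small(item1), stale(item1), valid(item1), wooden(item1)} — 18 facts.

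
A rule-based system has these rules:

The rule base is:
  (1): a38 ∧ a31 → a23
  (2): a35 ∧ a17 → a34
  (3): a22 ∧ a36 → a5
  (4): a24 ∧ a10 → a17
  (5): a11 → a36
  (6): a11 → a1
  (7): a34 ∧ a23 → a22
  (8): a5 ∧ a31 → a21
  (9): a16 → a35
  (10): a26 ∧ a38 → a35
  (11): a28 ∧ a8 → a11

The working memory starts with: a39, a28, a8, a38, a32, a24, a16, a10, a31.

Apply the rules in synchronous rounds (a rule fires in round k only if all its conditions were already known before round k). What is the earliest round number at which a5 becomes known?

[1] (1) [a38 ∧ a31 → a23]; (4) [a24 ∧ a10 → a17]; (9) [a16 → a35]; (11) [a28 ∧ a8 → a11]. ⇒ new: a23, a17, a35, a11.
[2] (2) [a35 ∧ a17 → a34]; (5) [a11 → a36]; (6) [a11 → a1]. ⇒ new: a34, a36, a1.
[3] (7) [a34 ∧ a23 → a22]. ⇒ new: a22.
[4] (3) [a22 ∧ a36 → a5]. ⇒ new: a5.
a5 first appears in round 4.

4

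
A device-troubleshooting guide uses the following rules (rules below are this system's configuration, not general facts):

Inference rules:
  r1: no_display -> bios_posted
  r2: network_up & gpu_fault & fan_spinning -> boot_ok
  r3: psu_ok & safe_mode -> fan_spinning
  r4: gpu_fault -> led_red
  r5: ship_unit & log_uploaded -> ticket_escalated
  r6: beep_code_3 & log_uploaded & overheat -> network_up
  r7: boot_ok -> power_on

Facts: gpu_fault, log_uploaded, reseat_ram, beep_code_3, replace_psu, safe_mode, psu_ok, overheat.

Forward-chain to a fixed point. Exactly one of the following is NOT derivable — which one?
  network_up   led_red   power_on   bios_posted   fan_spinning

[1] r3 [psu_ok & safe_mode -> fan_spinning]; r4 [gpu_fault -> led_red]; r6 [beep_code_3 & log_uploaded & overheat -> network_up]. ⇒ new: fan_spinning, led_red, network_up.
[2] r2 [network_up & gpu_fault & fan_spinning -> boot_ok]. ⇒ new: boot_ok.
[3] r7 [boot_ok -> power_on]. ⇒ new: power_on.
Derived: power_on (round 3), fan_spinning (round 1), network_up (round 1), led_red (round 1). bios_posted never appears in any round.

bios_posted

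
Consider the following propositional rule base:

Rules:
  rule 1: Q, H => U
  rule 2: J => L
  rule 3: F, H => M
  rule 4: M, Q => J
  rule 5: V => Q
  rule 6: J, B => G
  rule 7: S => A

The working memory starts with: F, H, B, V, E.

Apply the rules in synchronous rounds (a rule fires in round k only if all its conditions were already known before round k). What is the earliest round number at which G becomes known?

Round 1: rule 3 [F, H => M]; rule 5 [V => Q]. Adds M, Q.
Round 2: rule 1 [Q, H => U]; rule 4 [M, Q => J]. Adds U, J.
Round 3: rule 2 [J => L]; rule 6 [J, B => G]. Adds L, G.
G first appears in round 3.

3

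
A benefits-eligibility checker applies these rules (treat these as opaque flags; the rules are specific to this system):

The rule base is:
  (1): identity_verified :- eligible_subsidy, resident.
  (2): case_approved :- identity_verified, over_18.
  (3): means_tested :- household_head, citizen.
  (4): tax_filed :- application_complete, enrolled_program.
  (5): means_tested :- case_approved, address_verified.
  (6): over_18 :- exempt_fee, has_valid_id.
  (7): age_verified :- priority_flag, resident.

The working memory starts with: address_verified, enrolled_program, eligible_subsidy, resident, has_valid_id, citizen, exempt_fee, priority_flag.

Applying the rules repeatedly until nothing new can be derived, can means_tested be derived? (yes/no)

Round 1: (1) [identity_verified :- eligible_subsidy, resident.]; (6) [over_18 :- exempt_fee, has_valid_id.]; (7) [age_verified :- priority_flag, resident.]. Adds identity_verified, over_18, age_verified.
Round 2: (2) [case_approved :- identity_verified, over_18.]. Adds case_approved.
Round 3: (5) [means_tested :- case_approved, address_verified.]. Adds means_tested.
means_tested appears in round 3, so it is derivable.

yes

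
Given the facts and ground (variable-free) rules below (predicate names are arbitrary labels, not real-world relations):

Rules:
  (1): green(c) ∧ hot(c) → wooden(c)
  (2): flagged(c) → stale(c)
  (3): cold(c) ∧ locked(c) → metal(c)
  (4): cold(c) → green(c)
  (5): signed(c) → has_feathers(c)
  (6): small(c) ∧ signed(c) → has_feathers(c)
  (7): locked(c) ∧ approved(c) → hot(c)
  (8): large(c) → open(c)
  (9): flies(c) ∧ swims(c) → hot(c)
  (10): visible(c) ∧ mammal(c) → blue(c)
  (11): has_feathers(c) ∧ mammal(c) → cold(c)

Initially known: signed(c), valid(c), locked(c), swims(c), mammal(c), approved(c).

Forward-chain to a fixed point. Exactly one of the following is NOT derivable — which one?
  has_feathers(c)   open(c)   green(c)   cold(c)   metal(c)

open(c)

Round 1 fires (5), (7), giving has_feathers(c), hot(c).
Round 2 fires (11), giving cold(c).
Round 3 fires (3), (4), giving metal(c), green(c).
Round 4 fires (1), giving wooden(c).
Derived: cold(c) (round 2), has_feathers(c) (round 1), green(c) (round 3), metal(c) (round 3). open(c) never appears in any round.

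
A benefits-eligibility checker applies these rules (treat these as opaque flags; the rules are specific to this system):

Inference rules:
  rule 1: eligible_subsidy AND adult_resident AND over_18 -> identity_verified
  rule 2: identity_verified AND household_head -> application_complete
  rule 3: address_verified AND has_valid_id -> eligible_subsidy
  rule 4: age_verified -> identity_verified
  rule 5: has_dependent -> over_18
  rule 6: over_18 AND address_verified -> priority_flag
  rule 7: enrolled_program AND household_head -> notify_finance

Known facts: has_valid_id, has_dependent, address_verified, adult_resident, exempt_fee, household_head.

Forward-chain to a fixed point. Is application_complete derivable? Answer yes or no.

yes

[1] rule 3 [address_verified AND has_valid_id -> eligible_subsidy]; rule 5 [has_dependent -> over_18]. ⇒ new: eligible_subsidy, over_18.
[2] rule 1 [eligible_subsidy AND adult_resident AND over_18 -> identity_verified]; rule 6 [over_18 AND address_verified -> priority_flag]. ⇒ new: identity_verified, priority_flag.
[3] rule 2 [identity_verified AND household_head -> application_complete]. ⇒ new: application_complete.
application_complete appears in round 3, so it is derivable.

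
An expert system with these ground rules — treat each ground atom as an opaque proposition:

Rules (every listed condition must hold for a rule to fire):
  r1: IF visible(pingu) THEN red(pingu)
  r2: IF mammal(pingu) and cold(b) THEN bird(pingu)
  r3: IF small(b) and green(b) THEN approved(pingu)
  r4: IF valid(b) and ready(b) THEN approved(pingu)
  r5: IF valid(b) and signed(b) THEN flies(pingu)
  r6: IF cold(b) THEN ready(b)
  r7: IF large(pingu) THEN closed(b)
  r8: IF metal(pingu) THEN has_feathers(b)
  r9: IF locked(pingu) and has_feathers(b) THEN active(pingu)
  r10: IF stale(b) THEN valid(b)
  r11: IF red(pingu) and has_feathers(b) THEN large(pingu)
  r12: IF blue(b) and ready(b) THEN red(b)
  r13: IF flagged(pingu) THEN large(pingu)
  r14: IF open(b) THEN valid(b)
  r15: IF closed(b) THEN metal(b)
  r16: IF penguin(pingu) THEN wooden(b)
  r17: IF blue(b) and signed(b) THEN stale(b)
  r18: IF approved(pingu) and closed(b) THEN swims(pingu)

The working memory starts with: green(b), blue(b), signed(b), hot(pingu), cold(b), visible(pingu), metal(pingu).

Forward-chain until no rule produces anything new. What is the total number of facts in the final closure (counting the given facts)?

19

Round 1 — r1, r6, r8, r17, derive red(pingu), ready(b), has_feathers(b), stale(b).
Round 2 — r10, r11, r12, derive valid(b), large(pingu), red(b).
Round 3 — r4, r5, r7, derive approved(pingu), flies(pingu), closed(b).
Round 4 — r15, r18, derive metal(b), swims(pingu).
Closure: {approved(pingu), blue(b), closed(b), cold(b), flies(pingu), green(b), has_feathers(b), hot(pingu), large(pingu), metal(b), metal(pingu), ready(b), red(b), red(pingu), signed(b), stale(b), swims(pingu), valid(b), visible(pingu)} — 19 facts.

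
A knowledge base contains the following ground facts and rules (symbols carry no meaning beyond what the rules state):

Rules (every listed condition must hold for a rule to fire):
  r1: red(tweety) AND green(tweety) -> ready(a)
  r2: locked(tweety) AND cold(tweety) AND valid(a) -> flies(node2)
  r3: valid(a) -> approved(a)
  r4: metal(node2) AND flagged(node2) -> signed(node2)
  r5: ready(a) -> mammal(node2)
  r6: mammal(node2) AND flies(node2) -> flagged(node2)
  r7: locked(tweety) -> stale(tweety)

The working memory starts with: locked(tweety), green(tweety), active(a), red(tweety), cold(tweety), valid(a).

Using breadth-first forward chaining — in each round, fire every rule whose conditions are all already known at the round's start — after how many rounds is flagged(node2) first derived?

3

Round 1: r1 [red(tweety) AND green(tweety) -> ready(a)]; r2 [locked(tweety) AND cold(tweety) AND valid(a) -> flies(node2)]; r3 [valid(a) -> approved(a)]; r7 [locked(tweety) -> stale(tweety)]. Adds ready(a), flies(node2), approved(a), stale(tweety).
Round 2: r5 [ready(a) -> mammal(node2)]. Adds mammal(node2).
Round 3: r6 [mammal(node2) AND flies(node2) -> flagged(node2)]. Adds flagged(node2).
flagged(node2) first appears in round 3.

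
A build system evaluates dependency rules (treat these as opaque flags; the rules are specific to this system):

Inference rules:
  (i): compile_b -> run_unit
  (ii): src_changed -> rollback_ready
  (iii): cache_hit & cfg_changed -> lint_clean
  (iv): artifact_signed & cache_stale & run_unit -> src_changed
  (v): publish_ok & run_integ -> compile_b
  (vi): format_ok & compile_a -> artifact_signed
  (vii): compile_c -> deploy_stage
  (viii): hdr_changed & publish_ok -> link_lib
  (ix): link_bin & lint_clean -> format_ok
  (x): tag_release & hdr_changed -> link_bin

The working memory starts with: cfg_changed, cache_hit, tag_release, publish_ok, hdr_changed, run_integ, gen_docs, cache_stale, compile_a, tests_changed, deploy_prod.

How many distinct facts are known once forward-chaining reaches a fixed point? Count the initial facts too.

Round 1: (iii) [cache_hit & cfg_changed -> lint_clean]; (v) [publish_ok & run_integ -> compile_b]; (viii) [hdr_changed & publish_ok -> link_lib]; (x) [tag_release & hdr_changed -> link_bin]. Adds lint_clean, compile_b, link_lib, link_bin.
Round 2: (i) [compile_b -> run_unit]; (ix) [link_bin & lint_clean -> format_ok]. Adds run_unit, format_ok.
Round 3: (vi) [format_ok & compile_a -> artifact_signed]. Adds artifact_signed.
Round 4: (iv) [artifact_signed & cache_stale & run_unit -> src_changed]. Adds src_changed.
Round 5: (ii) [src_changed -> rollback_ready]. Adds rollback_ready.
Closure: {artifact_signed, cache_hit, cache_stale, cfg_changed, compile_a, compile_b, deploy_prod, format_ok, gen_docs, hdr_changed, link_bin, link_lib, lint_clean, publish_ok, rollback_ready, run_integ, run_unit, src_changed, tag_release, tests_changed} — 20 facts.

20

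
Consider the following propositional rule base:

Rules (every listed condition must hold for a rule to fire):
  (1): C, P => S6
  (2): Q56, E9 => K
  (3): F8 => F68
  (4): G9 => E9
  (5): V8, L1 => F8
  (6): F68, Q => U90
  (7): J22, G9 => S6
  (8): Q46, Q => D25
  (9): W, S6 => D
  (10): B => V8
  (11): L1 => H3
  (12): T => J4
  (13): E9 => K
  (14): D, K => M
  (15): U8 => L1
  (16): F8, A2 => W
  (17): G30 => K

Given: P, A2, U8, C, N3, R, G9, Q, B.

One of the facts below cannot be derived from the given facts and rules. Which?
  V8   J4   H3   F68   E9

Round 1 — (1), (4), (10), (15), derive S6, E9, V8, L1.
Round 2 — (5), (11), (13), derive F8, H3, K.
Round 3 — (3), (16), derive F68, W.
Round 4 — (6), (9), derive U90, D.
Round 5 — (14), derive M.
Derived: H3 (round 2), V8 (round 1), E9 (round 1), F68 (round 3). J4 never appears in any round.

J4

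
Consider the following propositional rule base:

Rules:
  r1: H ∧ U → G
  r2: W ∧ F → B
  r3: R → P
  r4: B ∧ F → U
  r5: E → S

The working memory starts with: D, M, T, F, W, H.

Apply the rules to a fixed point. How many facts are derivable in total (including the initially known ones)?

Round 1: r2 [W ∧ F → B]. Adds B.
Round 2: r4 [B ∧ F → U]. Adds U.
Round 3: r1 [H ∧ U → G]. Adds G.
Closure: {B, D, F, G, H, M, T, U, W} — 9 facts.

9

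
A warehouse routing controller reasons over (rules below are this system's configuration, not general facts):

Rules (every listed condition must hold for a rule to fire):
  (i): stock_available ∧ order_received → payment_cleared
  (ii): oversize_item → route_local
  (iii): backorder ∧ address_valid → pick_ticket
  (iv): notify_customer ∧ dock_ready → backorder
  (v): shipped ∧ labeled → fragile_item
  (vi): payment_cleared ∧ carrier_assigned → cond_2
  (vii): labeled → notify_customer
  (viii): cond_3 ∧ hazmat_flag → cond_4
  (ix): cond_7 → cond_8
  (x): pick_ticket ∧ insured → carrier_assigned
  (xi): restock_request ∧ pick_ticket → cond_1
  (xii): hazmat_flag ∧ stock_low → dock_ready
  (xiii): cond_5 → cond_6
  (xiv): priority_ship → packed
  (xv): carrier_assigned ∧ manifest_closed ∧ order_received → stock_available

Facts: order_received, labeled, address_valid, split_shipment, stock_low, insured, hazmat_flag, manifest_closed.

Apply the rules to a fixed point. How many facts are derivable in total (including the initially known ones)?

[1] (vii) [labeled → notify_customer]; (xii) [hazmat_flag ∧ stock_low → dock_ready]. ⇒ new: notify_customer, dock_ready.
[2] (iv) [notify_customer ∧ dock_ready → backorder]. ⇒ new: backorder.
[3] (iii) [backorder ∧ address_valid → pick_ticket]. ⇒ new: pick_ticket.
[4] (x) [pick_ticket ∧ insured → carrier_assigned]. ⇒ new: carrier_assigned.
[5] (xv) [carrier_assigned ∧ manifest_closed ∧ order_received → stock_available]. ⇒ new: stock_available.
[6] (i) [stock_available ∧ order_received → payment_cleared]. ⇒ new: payment_cleared.
[7] (vi) [payment_cleared ∧ carrier_assigned → cond_2]. ⇒ new: cond_2.
Closure: {address_valid, backorder, carrier_assigned, cond_2, dock_ready, hazmat_flag, insured, labeled, manifest_closed, notify_customer, order_received, payment_cleared, pick_ticket, split_shipment, stock_available, stock_low} — 16 facts.

16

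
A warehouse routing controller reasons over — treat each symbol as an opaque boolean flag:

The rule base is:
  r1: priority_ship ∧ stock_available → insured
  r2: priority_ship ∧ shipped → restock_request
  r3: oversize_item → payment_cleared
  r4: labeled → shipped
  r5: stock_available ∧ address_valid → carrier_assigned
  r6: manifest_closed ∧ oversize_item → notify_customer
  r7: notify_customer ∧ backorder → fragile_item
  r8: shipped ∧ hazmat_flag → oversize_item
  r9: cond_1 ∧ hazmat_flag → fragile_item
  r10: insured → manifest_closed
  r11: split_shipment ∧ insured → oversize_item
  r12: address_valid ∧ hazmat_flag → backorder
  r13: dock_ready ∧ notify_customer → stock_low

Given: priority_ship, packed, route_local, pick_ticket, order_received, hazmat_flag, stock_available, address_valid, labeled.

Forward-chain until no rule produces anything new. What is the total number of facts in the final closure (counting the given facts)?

19

[1] r1 [priority_ship ∧ stock_available → insured]; r4 [labeled → shipped]; r5 [stock_available ∧ address_valid → carrier_assigned]; r12 [address_valid ∧ hazmat_flag → backorder]. ⇒ new: insured, shipped, carrier_assigned, backorder.
[2] r2 [priority_ship ∧ shipped → restock_request]; r8 [shipped ∧ hazmat_flag → oversize_item]; r10 [insured → manifest_closed]. ⇒ new: restock_request, oversize_item, manifest_closed.
[3] r3 [oversize_item → payment_cleared]; r6 [manifest_closed ∧ oversize_item → notify_customer]. ⇒ new: payment_cleared, notify_customer.
[4] r7 [notify_customer ∧ backorder → fragile_item]. ⇒ new: fragile_item.
Closure: {address_valid, backorder, carrier_assigned, fragile_item, hazmat_flag, insured, labeled, manifest_closed, notify_customer, order_received, oversize_item, packed, payment_cleared, pick_ticket, priority_ship, restock_request, route_local, shipped, stock_available} — 19 facts.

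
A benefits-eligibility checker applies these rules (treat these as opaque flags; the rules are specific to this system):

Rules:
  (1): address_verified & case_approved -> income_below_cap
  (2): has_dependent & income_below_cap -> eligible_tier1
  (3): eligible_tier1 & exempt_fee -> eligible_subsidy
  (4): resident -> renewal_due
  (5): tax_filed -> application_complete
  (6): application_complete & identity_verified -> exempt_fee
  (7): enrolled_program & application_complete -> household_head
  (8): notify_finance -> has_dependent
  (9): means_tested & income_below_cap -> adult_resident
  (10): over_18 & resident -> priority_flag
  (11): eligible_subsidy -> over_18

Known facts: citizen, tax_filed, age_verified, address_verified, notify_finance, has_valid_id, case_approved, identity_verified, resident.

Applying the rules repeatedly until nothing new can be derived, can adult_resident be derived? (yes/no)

no

Round 1: (1) [address_verified & case_approved -> income_below_cap]; (4) [resident -> renewal_due]; (5) [tax_filed -> application_complete]; (8) [notify_finance -> has_dependent]. New: income_below_cap, renewal_due, application_complete, has_dependent.
Round 2: (2) [has_dependent & income_below_cap -> eligible_tier1]; (6) [application_complete & identity_verified -> exempt_fee]. New: eligible_tier1, exempt_fee.
Round 3: (3) [eligible_tier1 & exempt_fee -> eligible_subsidy]. New: eligible_subsidy.
Round 4: (11) [eligible_subsidy -> over_18]. New: over_18.
Round 5: (10) [over_18 & resident -> priority_flag]. New: priority_flag.
Fixed point reached. adult_resident is concluded only by (9); (9) needs means_tested (never derived).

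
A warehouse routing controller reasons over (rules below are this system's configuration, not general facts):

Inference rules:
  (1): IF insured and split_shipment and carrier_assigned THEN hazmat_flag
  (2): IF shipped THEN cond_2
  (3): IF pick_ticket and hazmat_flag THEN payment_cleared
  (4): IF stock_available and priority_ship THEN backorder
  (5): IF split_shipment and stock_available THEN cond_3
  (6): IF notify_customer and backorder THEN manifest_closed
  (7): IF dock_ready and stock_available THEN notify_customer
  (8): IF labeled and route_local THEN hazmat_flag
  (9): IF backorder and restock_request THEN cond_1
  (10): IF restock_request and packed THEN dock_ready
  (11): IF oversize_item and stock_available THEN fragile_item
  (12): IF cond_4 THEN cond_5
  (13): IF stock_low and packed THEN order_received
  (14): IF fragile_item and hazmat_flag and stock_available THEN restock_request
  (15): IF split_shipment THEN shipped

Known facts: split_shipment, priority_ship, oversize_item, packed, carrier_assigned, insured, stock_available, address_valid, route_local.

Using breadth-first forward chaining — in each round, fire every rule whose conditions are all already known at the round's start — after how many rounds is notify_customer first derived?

Round 1 fires (1), (4), (5), (11), (15), giving hazmat_flag, backorder, cond_3, fragile_item, shipped.
Round 2 fires (2), (14), giving cond_2, restock_request.
Round 3 fires (9), (10), giving cond_1, dock_ready.
Round 4 fires (7), giving notify_customer.
notify_customer first appears in round 4.

4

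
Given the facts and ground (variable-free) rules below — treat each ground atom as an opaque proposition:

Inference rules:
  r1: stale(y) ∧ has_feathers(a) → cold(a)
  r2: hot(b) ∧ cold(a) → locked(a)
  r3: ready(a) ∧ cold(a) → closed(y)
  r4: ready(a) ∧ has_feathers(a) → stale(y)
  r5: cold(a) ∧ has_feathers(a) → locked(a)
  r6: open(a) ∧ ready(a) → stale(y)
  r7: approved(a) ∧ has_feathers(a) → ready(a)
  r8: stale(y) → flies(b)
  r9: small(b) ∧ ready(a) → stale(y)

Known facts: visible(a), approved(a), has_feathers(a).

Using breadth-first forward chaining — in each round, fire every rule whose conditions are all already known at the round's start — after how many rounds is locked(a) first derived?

Round 1 — r7, derive ready(a).
Round 2 — r4, derive stale(y).
Round 3 — r1, r8, derive cold(a), flies(b).
Round 4 — r3, r5, derive closed(y), locked(a).
locked(a) first appears in round 4.

4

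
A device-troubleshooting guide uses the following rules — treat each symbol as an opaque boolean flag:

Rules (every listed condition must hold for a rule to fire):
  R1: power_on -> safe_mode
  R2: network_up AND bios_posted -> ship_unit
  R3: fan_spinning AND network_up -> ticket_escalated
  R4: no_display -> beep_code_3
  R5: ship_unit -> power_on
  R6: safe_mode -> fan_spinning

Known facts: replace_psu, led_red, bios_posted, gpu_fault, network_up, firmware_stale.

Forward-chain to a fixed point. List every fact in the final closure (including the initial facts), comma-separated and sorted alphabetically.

Round 1 fires R2, giving ship_unit.
Round 2 fires R5, giving power_on.
Round 3 fires R1, giving safe_mode.
Round 4 fires R6, giving fan_spinning.
Round 5 fires R3, giving ticket_escalated.

bios_posted, fan_spinning, firmware_stale, gpu_fault, led_red, network_up, power_on, replace_psu, safe_mode, ship_unit, ticket_escalated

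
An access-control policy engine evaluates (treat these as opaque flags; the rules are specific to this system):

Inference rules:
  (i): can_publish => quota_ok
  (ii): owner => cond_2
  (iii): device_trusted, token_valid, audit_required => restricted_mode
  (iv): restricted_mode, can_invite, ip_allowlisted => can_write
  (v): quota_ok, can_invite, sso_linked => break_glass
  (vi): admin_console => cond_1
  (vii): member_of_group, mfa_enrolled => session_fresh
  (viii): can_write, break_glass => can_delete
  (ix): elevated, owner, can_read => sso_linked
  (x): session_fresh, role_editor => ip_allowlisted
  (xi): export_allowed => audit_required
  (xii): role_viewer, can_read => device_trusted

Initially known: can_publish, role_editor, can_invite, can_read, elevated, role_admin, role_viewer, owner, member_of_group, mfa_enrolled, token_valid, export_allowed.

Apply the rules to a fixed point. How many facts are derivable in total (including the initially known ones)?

Round 1 — (i), (ii), (vii), (ix), (xi), (xii), derive quota_ok, cond_2, session_fresh, sso_linked, audit_required, device_trusted.
Round 2 — (iii), (v), (x), derive restricted_mode, break_glass, ip_allowlisted.
Round 3 — (iv), derive can_write.
Round 4 — (viii), derive can_delete.
Closure: {audit_required, break_glass, can_delete, can_invite, can_publish, can_read, can_write, cond_2, device_trusted, elevated, export_allowed, ip_allowlisted, member_of_group, mfa_enrolled, owner, quota_ok, restricted_mode, role_admin, role_editor, role_viewer, session_fresh, sso_linked, token_valid} — 23 facts.

23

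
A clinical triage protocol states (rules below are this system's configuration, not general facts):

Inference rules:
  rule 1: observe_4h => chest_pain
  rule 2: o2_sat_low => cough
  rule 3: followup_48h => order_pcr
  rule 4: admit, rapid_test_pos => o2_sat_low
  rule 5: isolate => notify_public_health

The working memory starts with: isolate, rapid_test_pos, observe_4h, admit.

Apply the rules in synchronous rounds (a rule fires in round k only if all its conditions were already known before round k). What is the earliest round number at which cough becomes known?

2

Round 1 — rule 1, rule 4, rule 5, derive chest_pain, o2_sat_low, notify_public_health.
Round 2 — rule 2, derive cough.
cough first appears in round 2.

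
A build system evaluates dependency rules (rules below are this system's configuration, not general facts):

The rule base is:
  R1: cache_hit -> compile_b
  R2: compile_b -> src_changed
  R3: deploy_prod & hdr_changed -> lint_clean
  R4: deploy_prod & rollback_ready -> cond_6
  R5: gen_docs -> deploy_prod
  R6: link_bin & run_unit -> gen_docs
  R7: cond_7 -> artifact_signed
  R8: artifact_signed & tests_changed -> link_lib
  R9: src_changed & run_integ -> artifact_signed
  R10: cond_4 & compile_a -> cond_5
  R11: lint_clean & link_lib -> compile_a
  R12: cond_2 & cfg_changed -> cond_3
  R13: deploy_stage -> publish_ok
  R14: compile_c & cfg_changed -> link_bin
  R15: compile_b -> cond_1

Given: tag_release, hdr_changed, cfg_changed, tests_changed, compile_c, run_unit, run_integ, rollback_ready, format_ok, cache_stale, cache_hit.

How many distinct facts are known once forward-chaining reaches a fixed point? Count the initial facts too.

Round 1 — R1, R14, derive compile_b, link_bin.
Round 2 — R2, R6, R15, derive src_changed, gen_docs, cond_1.
Round 3 — R5, R9, derive deploy_prod, artifact_signed.
Round 4 — R3, R4, R8, derive lint_clean, cond_6, link_lib.
Round 5 — R11, derive compile_a.
Closure: {artifact_signed, cache_hit, cache_stale, cfg_changed, compile_a, compile_b, compile_c, cond_1, cond_6, deploy_prod, format_ok, gen_docs, hdr_changed, link_bin, link_lib, lint_clean, rollback_ready, run_integ, run_unit, src_changed, tag_release, tests_changed} — 22 facts.

22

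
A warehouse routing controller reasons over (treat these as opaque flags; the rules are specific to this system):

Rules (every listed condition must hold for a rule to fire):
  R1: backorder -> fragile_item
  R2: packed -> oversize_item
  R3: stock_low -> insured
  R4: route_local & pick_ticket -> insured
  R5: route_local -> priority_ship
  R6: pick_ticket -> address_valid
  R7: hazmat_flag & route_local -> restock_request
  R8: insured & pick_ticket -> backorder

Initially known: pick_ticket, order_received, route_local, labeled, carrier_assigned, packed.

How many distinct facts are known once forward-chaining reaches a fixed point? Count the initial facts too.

12

Round 1 fires R2, R4, R5, R6, giving oversize_item, insured, priority_ship, address_valid.
Round 2 fires R8, giving backorder.
Round 3 fires R1, giving fragile_item.
Closure: {address_valid, backorder, carrier_assigned, fragile_item, insured, labeled, order_received, oversize_item, packed, pick_ticket, priority_ship, route_local} — 12 facts.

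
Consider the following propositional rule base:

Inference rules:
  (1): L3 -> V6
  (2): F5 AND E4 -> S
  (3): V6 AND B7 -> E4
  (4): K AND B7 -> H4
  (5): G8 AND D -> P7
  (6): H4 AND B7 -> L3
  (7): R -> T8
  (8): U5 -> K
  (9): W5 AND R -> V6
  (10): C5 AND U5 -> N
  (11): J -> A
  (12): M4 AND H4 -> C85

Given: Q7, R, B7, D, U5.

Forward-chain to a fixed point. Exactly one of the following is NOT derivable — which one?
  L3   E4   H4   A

Round 1 — (7), (8), derive T8, K.
Round 2 — (4), derive H4.
Round 3 — (6), derive L3.
Round 4 — (1), derive V6.
Round 5 — (3), derive E4.
Derived: L3 (round 3), H4 (round 2), E4 (round 5). A never appears in any round.

A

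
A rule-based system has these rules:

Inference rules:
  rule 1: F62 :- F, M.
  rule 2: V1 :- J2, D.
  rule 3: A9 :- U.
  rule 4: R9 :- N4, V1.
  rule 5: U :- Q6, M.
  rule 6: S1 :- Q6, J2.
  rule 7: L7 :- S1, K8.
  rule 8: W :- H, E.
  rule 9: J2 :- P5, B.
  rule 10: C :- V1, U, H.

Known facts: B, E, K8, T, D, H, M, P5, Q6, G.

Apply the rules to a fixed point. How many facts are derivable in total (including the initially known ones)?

Round 1 fires rule 5, rule 8, rule 9, giving U, W, J2.
Round 2 fires rule 2, rule 3, rule 6, giving V1, A9, S1.
Round 3 fires rule 7, rule 10, giving L7, C.
Closure: {A9, B, C, D, E, G, H, J2, K8, L7, M, P5, Q6, S1, T, U, V1, W} — 18 facts.

18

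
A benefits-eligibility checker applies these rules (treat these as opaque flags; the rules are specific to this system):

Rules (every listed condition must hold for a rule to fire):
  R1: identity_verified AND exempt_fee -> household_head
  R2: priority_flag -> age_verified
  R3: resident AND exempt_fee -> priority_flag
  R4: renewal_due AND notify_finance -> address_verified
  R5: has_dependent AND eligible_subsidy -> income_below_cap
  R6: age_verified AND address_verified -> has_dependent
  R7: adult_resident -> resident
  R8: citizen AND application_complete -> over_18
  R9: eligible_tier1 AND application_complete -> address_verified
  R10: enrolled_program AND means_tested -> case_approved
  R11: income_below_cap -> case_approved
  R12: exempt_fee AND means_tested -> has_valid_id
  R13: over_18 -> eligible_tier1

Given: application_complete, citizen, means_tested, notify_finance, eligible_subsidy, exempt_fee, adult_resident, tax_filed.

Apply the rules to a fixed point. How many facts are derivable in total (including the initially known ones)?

Round 1: R7 [adult_resident -> resident]; R8 [citizen AND application_complete -> over_18]; R12 [exempt_fee AND means_tested -> has_valid_id]. Adds resident, over_18, has_valid_id.
Round 2: R3 [resident AND exempt_fee -> priority_flag]; R13 [over_18 -> eligible_tier1]. Adds priority_flag, eligible_tier1.
Round 3: R2 [priority_flag -> age_verified]; R9 [eligible_tier1 AND application_complete -> address_verified]. Adds age_verified, address_verified.
Round 4: R6 [age_verified AND address_verified -> has_dependent]. Adds has_dependent.
Round 5: R5 [has_dependent AND eligible_subsidy -> income_below_cap]. Adds income_below_cap.
Round 6: R11 [income_below_cap -> case_approved]. Adds case_approved.
Closure: {address_verified, adult_resident, age_verified, application_complete, case_approved, citizen, eligible_subsidy, eligible_tier1, exempt_fee, has_dependent, has_valid_id, income_below_cap, means_tested, notify_finance, over_18, priority_flag, resident, tax_filed} — 18 facts.

18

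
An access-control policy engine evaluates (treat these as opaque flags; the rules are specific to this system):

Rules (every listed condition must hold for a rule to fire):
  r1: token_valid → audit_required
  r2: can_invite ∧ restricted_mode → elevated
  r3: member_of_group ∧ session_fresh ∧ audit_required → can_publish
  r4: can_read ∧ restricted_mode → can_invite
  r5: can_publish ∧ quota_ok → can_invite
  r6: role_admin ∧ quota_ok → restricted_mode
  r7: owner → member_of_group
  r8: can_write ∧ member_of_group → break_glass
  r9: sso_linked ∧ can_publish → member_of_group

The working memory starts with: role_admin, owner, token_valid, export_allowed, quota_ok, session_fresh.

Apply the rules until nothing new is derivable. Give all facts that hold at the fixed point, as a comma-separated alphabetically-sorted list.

audit_required, can_invite, can_publish, elevated, export_allowed, member_of_group, owner, quota_ok, restricted_mode, role_admin, session_fresh, token_valid

Round 1 fires r1, r6, r7, giving audit_required, restricted_mode, member_of_group.
Round 2 fires r3, giving can_publish.
Round 3 fires r5, giving can_invite.
Round 4 fires r2, giving elevated.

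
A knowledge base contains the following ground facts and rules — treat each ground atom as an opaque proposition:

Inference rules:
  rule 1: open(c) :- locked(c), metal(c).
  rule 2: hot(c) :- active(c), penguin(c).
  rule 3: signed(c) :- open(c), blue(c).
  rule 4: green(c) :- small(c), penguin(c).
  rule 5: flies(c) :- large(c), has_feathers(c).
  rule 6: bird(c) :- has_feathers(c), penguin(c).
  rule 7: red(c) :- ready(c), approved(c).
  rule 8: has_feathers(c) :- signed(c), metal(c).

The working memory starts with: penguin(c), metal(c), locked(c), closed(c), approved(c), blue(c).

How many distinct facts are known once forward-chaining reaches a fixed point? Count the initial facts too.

10

Round 1: rule 1 [open(c) :- locked(c), metal(c).]. Adds open(c).
Round 2: rule 3 [signed(c) :- open(c), blue(c).]. Adds signed(c).
Round 3: rule 8 [has_feathers(c) :- signed(c), metal(c).]. Adds has_feathers(c).
Round 4: rule 6 [bird(c) :- has_feathers(c), penguin(c).]. Adds bird(c).
Closure: {approved(c), bird(c), blue(c), closed(c), has_feathers(c), locked(c), metal(c), open(c), penguin(c), signed(c)} — 10 facts.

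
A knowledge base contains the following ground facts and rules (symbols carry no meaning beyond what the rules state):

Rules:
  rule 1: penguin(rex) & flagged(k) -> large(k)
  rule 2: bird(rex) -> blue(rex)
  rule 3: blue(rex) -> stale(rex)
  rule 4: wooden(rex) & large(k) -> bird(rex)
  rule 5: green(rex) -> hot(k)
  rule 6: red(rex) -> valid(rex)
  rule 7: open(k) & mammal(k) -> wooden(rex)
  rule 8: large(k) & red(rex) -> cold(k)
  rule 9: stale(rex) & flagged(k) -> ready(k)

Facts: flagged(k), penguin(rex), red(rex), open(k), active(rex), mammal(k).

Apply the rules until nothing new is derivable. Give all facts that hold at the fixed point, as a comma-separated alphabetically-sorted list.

active(rex), bird(rex), blue(rex), cold(k), flagged(k), large(k), mammal(k), open(k), penguin(rex), ready(k), red(rex), stale(rex), valid(rex), wooden(rex)

Round 1 — rule 1, rule 6, rule 7, derive large(k), valid(rex), wooden(rex).
Round 2 — rule 4, rule 8, derive bird(rex), cold(k).
Round 3 — rule 2, derive blue(rex).
Round 4 — rule 3, derive stale(rex).
Round 5 — rule 9, derive ready(k).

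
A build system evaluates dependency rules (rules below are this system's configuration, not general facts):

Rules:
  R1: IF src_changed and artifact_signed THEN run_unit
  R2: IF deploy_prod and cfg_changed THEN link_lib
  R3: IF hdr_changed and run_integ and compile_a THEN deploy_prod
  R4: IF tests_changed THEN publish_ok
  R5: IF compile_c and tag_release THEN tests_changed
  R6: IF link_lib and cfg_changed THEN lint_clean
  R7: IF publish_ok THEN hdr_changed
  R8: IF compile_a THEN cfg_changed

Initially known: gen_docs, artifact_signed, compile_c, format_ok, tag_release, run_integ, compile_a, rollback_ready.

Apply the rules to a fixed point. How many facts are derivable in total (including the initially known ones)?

Round 1: R5 [IF compile_c and tag_release THEN tests_changed]; R8 [IF compile_a THEN cfg_changed]. New: tests_changed, cfg_changed.
Round 2: R4 [IF tests_changed THEN publish_ok]. New: publish_ok.
Round 3: R7 [IF publish_ok THEN hdr_changed]. New: hdr_changed.
Round 4: R3 [IF hdr_changed and run_integ and compile_a THEN deploy_prod]. New: deploy_prod.
Round 5: R2 [IF deploy_prod and cfg_changed THEN link_lib]. New: link_lib.
Round 6: R6 [IF link_lib and cfg_changed THEN lint_clean]. New: lint_clean.
Closure: {artifact_signed, cfg_changed, compile_a, compile_c, deploy_prod, format_ok, gen_docs, hdr_changed, link_lib, lint_clean, publish_ok, rollback_ready, run_integ, tag_release, tests_changed} — 15 facts.

15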